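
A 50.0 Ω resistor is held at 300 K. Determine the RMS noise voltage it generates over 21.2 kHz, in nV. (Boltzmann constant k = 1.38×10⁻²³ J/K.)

V_n = √(4kTRB)
4kTRB = 4 × 1.38×10⁻²³ × 300 × 5.00×10¹ × 2.12×10⁴ = 1.76×10⁻¹⁴ V²
V_n = √(1.76×10⁻¹⁴) = 1.32×10⁻⁷ V = 132 nV

132 nV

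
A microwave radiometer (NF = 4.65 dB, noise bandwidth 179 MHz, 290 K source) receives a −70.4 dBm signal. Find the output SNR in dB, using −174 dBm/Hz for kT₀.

Noise floor: N = −174 + 10 log₁₀(B) + NF
10 log₁₀(1.79×10⁸) = 82.53 dB
N = −174 + 82.53 + 4.65 = −86.82 dBm
SNR = P_sig − N = −70.4 − (−86.82) = 16.42 dB → 16.4 dB

16.4 dB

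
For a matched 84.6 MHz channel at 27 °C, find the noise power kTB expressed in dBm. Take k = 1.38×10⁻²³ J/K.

T = 27 °C + 273.15 = 300.15 K
P_n = kTB = 1.38×10⁻²³ × 300.15 × 8.46×10⁷ = 3.50×10⁻¹³ W
In dBm: 10 log₁₀(3.50×10⁻¹³ / 10⁻³) = −94.6 dBm

−94.6 dBm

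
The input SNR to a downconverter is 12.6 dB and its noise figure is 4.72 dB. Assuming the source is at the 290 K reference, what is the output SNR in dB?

7.88 dB

By definition F = SNR_in/SNR_out, so in dB: SNR_out = SNR_in − NF
SNR_out = 12.6 − 4.72 = 7.88 dB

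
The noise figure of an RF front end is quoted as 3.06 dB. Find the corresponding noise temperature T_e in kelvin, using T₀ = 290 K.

297 K

F = 10^(3.06/10) = 2.02302
T_e = (F − 1)·T₀ = (2.02302 − 1) × 290 = 297 K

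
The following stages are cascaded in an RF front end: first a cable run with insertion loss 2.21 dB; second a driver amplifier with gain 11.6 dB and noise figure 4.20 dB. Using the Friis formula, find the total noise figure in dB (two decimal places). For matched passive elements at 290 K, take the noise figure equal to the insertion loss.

6.41 dB

Convert to linear (a loss of L dB is a gain of −L dB): F_i = 10^(NF_i/10), G_i = 10^(G_i,dB/10)
  Stage 1: F_1 = 10^(2.21/10) = 1.663, G_1 = 10^(−2.21/10) = 0.6012
  Stage 2: F_2 = 10^(4.20/10) = 2.630, G_2 = 10^(11.6/10) = 14.45
Friis cascade:
  F = 1.663 + (2.630 − 1)/0.6012 = 4.375
NF = 10 log₁₀(4.375) = 6.41 dB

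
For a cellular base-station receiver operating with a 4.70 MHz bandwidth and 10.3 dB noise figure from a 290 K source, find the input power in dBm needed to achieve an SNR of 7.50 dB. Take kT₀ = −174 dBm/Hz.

Sensitivity = −174 + 10 log₁₀(B) + NF + SNR_min
= −174 + 66.72 + 10.3 + 7.50
= −89.48 dBm → −89.5 dBm

−89.5 dBm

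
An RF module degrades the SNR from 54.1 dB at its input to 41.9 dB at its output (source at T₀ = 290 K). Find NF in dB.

12.2 dB

NF (dB) = SNR_in(dB) − SNR_out(dB) when the source is at T₀
NF = 54.1 − 41.9 = 12.2 dB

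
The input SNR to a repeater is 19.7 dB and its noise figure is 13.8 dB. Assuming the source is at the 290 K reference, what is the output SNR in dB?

5.9 dB

By definition F = SNR_in/SNR_out, so in dB: SNR_out = SNR_in − NF
SNR_out = 19.7 − 13.8 = 5.9 dB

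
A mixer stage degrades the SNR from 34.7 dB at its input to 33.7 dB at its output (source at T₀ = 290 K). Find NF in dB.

1.0 dB

NF (dB) = SNR_in(dB) − SNR_out(dB) when the source is at T₀
NF = 34.7 − 33.7 = 1.0 dB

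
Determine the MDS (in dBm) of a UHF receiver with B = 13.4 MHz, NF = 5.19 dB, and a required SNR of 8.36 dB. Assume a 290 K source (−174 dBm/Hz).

Sensitivity = −174 + 10 log₁₀(B) + NF + SNR_min
= −174 + 71.27 + 5.19 + 8.36
= −89.18 dBm → −89.2 dBm

−89.2 dBm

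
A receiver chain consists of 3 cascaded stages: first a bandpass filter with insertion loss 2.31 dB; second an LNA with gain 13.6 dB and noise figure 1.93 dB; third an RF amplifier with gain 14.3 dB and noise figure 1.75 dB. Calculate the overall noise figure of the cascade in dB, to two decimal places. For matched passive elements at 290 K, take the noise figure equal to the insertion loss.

4.30 dB

Convert to linear (a loss of L dB is a gain of −L dB): F_i = 10^(NF_i/10), G_i = 10^(G_i,dB/10)
  Stage 1: F_1 = 10^(2.31/10) = 1.702, G_1 = 10^(−2.31/10) = 0.5875
  Stage 2: F_2 = 10^(1.93/10) = 1.560, G_2 = 10^(13.6/10) = 22.91
  Stage 3: F_3 = 10^(1.75/10) = 1.496, G_3 = 10^(14.3/10) = 26.92
Friis cascade:
  F = 1.702 + (1.560 − 1)/0.5875 + (1.496 − 1)/13.46 = 2.691
NF = 10 log₁₀(2.691) = 4.30 dB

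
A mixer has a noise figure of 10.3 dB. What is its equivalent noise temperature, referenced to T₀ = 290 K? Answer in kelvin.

2817 K

F = 10^(10.3/10) = 10.7152
T_e = (F − 1)·T₀ = (10.7152 − 1) × 290 = 2817 K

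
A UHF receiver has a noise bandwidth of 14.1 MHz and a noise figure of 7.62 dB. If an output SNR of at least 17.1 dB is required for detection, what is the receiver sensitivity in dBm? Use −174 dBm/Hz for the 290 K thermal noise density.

−77.8 dBm

Sensitivity = −174 + 10 log₁₀(B) + NF + SNR_min
= −174 + 71.49 + 7.62 + 17.1
= −77.79 dBm → −77.8 dBm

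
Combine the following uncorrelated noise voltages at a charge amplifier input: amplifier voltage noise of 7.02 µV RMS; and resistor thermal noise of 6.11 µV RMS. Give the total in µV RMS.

Uncorrelated sources add in power (mean-square): V_tot = √(ΣV_i²)
V_tot = √[(7.02×10⁻⁶)² + (6.11×10⁻⁶)²] = 9.31×10⁻⁶ V = 9.31 µV

9.31 µV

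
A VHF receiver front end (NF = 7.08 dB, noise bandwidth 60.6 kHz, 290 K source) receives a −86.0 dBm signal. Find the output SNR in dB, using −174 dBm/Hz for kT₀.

Noise floor: N = −174 + 10 log₁₀(B) + NF
10 log₁₀(6.06×10⁴) = 47.82 dB
N = −174 + 47.82 + 7.08 = −119.10 dBm
SNR = P_sig − N = −86.0 − (−119.10) = 33.10 dB → 33.1 dB

33.1 dB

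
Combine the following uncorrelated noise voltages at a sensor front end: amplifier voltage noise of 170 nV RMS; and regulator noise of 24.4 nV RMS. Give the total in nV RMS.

Uncorrelated sources add in power (mean-square): V_tot = √(ΣV_i²)
V_tot = √[(1.70×10⁻⁷)² + (2.44×10⁻⁸)²] = 1.72×10⁻⁷ V = 172 nV

172 nV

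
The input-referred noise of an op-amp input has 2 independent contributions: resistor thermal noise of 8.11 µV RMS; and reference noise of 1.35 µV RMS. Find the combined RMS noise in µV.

Uncorrelated sources add in power (mean-square): V_tot = √(ΣV_i²)
V_tot = √[(8.11×10⁻⁶)² + (1.35×10⁻⁶)²] = 8.22×10⁻⁶ V = 8.22 µV

8.22 µV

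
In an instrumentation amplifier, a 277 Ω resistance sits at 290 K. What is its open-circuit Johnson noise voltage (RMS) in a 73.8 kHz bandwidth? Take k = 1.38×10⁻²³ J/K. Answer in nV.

572 nV

V_n = √(4kTRB)
4kTRB = 4 × 1.38×10⁻²³ × 290 × 2.77×10² × 7.38×10⁴ = 3.27×10⁻¹³ V²
V_n = √(3.27×10⁻¹³) = 5.72×10⁻⁷ V = 572 nV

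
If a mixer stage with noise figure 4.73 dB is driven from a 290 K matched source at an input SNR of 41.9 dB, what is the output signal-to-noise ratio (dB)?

By definition F = SNR_in/SNR_out, so in dB: SNR_out = SNR_in − NF
SNR_out = 41.9 − 4.73 = 37.17 dB

37.17 dB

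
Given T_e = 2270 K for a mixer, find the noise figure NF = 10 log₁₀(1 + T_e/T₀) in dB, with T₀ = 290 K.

F = 1 + T_e/T₀ = 1 + 2270/290 = 8.82759
NF = 10 log₁₀(8.82759) = 9.46 dB

9.46 dB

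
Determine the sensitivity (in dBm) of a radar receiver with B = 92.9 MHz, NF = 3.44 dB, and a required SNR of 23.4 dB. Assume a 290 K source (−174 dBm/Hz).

−67.5 dBm

Sensitivity = −174 + 10 log₁₀(B) + NF + SNR_min
= −174 + 79.68 + 3.44 + 23.4
= −67.48 dBm → −67.5 dBm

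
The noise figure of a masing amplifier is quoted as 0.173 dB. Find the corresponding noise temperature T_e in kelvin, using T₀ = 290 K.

11.8 K

F = 10^(0.173/10) = 1.04064
T_e = (F − 1)·T₀ = (1.04064 − 1) × 290 = 11.8 K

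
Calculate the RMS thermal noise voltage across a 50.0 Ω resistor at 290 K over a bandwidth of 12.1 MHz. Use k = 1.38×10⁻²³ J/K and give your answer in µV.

3.11 µV

V_n = √(4kTRB)
4kTRB = 4 × 1.38×10⁻²³ × 290 × 5.00×10¹ × 1.21×10⁷ = 9.68×10⁻¹² V²
V_n = √(9.68×10⁻¹²) = 3.11×10⁻⁶ V = 3.11 µV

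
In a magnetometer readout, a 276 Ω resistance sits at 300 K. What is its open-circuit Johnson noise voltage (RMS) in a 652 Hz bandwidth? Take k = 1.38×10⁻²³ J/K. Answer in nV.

54.6 nV

V_n = √(4kTRB)
4kTRB = 4 × 1.38×10⁻²³ × 300 × 2.76×10² × 6.52×10² = 2.98×10⁻¹⁵ V²
V_n = √(2.98×10⁻¹⁵) = 5.46×10⁻⁸ V = 54.6 nV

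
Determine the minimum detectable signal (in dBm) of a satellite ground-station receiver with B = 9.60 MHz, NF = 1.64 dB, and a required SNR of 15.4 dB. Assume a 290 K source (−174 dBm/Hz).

Sensitivity = −174 + 10 log₁₀(B) + NF + SNR_min
= −174 + 69.82 + 1.64 + 15.4
= −87.14 dBm → −87.1 dBm

−87.1 dBm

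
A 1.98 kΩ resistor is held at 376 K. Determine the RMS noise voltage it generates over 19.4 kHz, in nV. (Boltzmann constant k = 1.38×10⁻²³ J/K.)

V_n = √(4kTRB)
4kTRB = 4 × 1.38×10⁻²³ × 376 × 1.98×10³ × 1.94×10⁴ = 7.97×10⁻¹³ V²
V_n = √(7.97×10⁻¹³) = 8.93×10⁻⁷ V = 893 nV

893 nV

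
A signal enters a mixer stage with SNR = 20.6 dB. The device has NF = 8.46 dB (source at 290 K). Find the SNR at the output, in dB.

By definition F = SNR_in/SNR_out, so in dB: SNR_out = SNR_in − NF
SNR_out = 20.6 − 8.46 = 12.14 dB

12.14 dB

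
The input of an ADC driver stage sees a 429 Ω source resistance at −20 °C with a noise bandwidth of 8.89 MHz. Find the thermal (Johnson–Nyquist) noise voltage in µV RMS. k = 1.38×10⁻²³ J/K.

T = −20 °C + 273.15 = 253.15 K
V_n = √(4kTRB)
4kTRB = 4 × 1.38×10⁻²³ × 253.15 × 4.29×10² × 8.89×10⁶ = 5.33×10⁻¹¹ V²
V_n = √(5.33×10⁻¹¹) = 7.30×10⁻⁶ V = 7.30 µV

7.30 µV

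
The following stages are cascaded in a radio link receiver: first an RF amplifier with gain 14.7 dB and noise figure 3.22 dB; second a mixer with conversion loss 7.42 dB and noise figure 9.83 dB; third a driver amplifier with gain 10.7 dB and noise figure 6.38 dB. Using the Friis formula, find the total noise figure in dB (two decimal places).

Convert to linear (a loss of L dB is a gain of −L dB): F_i = 10^(NF_i/10), G_i = 10^(G_i,dB/10)
  Stage 1: F_1 = 10^(3.22/10) = 2.099, G_1 = 10^(14.7/10) = 29.51
  Stage 2: F_2 = 10^(9.83/10) = 9.616, G_2 = 10^(−7.42/10) = 0.1811
  Stage 3: F_3 = 10^(6.38/10) = 4.345, G_3 = 10^(10.7/10) = 11.75
Friis cascade:
  F = 2.099 + (9.616 − 1)/29.51 + (4.345 − 1)/5.346 = 3.017
NF = 10 log₁₀(3.017) = 4.80 dB

4.80 dB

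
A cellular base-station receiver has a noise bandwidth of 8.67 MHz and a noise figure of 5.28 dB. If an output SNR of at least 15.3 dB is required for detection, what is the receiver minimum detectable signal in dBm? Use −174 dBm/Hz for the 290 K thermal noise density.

−84.0 dBm

Sensitivity = −174 + 10 log₁₀(B) + NF + SNR_min
= −174 + 69.38 + 5.28 + 15.3
= −84.04 dBm → −84.0 dBm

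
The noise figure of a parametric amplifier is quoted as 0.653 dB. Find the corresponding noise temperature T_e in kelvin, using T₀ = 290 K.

F = 10^(0.653/10) = 1.16225
T_e = (F − 1)·T₀ = (1.16225 − 1) × 290 = 47.1 K

47.1 K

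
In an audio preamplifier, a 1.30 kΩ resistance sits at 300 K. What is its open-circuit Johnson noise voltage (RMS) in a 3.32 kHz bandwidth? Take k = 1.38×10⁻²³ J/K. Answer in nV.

V_n = √(4kTRB)
4kTRB = 4 × 1.38×10⁻²³ × 300 × 1.30×10³ × 3.32×10³ = 7.15×10⁻¹⁴ V²
V_n = √(7.15×10⁻¹⁴) = 2.67×10⁻⁷ V = 267 nV

267 nV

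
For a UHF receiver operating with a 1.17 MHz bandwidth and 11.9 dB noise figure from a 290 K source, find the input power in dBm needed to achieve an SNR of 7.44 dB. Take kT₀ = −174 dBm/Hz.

−94.0 dBm

Sensitivity = −174 + 10 log₁₀(B) + NF + SNR_min
= −174 + 60.68 + 11.9 + 7.44
= −93.98 dBm → −94.0 dBm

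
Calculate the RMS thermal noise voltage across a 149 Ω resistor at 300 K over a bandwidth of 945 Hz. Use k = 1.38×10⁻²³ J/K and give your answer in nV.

V_n = √(4kTRB)
4kTRB = 4 × 1.38×10⁻²³ × 300 × 1.49×10² × 9.45×10² = 2.33×10⁻¹⁵ V²
V_n = √(2.33×10⁻¹⁵) = 4.83×10⁻⁸ V = 48.3 nV

48.3 nV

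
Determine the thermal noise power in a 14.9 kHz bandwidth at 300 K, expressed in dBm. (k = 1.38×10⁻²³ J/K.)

P_n = kTB = 1.38×10⁻²³ × 300 × 1.49×10⁴ = 6.17×10⁻¹⁷ W
In dBm: 10 log₁₀(6.17×10⁻¹⁷ / 10⁻³) = −132.1 dBm

−132.1 dBm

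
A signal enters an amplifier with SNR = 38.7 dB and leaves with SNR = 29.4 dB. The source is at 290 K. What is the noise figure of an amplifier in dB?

9.3 dB

NF (dB) = SNR_in(dB) − SNR_out(dB) when the source is at T₀
NF = 38.7 − 29.4 = 9.3 dB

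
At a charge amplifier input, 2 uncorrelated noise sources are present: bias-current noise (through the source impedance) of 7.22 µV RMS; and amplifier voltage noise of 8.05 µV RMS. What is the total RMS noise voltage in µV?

10.8 µV

Uncorrelated sources add in power (mean-square): V_tot = √(ΣV_i²)
V_tot = √[(7.22×10⁻⁶)² + (8.05×10⁻⁶)²] = 1.08×10⁻⁵ V = 10.8 µV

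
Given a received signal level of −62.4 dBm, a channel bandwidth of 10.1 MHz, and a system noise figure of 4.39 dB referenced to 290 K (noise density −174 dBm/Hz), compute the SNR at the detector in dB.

37.2 dB

Noise floor: N = −174 + 10 log₁₀(B) + NF
10 log₁₀(1.01×10⁷) = 70.04 dB
N = −174 + 70.04 + 4.39 = −99.57 dBm
SNR = P_sig − N = −62.4 − (−99.57) = 37.17 dB → 37.2 dB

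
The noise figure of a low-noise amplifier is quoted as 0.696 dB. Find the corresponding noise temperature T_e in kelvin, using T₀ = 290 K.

F = 10^(0.696/10) = 1.17382
T_e = (F − 1)·T₀ = (1.17382 − 1) × 290 = 50.4 K

50.4 K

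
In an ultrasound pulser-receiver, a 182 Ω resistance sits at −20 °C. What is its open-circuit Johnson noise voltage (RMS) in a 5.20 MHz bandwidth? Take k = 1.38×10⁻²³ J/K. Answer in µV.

T = −20 °C + 273.15 = 253.15 K
V_n = √(4kTRB)
4kTRB = 4 × 1.38×10⁻²³ × 253.15 × 1.82×10² × 5.20×10⁶ = 1.32×10⁻¹¹ V²
V_n = √(1.32×10⁻¹¹) = 3.64×10⁻⁶ V = 3.64 µV

3.64 µV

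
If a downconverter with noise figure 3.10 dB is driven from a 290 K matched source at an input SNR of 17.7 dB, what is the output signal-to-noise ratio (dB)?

14.60 dB

By definition F = SNR_in/SNR_out, so in dB: SNR_out = SNR_in − NF
SNR_out = 17.7 − 3.10 = 14.60 dB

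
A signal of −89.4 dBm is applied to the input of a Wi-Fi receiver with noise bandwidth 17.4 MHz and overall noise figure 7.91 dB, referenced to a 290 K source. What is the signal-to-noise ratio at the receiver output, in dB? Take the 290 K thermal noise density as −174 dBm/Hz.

Noise floor: N = −174 + 10 log₁₀(B) + NF
10 log₁₀(1.74×10⁷) = 72.41 dB
N = −174 + 72.41 + 7.91 = −93.68 dBm
SNR = P_sig − N = −89.4 − (−93.68) = 4.28 dB → 4.3 dB

4.3 dB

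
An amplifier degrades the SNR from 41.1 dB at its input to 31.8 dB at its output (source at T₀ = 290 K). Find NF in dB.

NF (dB) = SNR_in(dB) − SNR_out(dB) when the source is at T₀
NF = 41.1 − 31.8 = 9.3 dB

9.3 dB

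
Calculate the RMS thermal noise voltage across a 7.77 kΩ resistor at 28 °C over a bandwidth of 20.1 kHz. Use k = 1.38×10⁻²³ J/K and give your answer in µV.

1.61 µV

T = 28 °C + 273.15 = 301.15 K
V_n = √(4kTRB)
4kTRB = 4 × 1.38×10⁻²³ × 301.15 × 7.77×10³ × 2.01×10⁴ = 2.60×10⁻¹² V²
V_n = √(2.60×10⁻¹²) = 1.61×10⁻⁶ V = 1.61 µV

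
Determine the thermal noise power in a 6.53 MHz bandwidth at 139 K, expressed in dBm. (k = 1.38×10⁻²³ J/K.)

P_n = kTB = 1.38×10⁻²³ × 139 × 6.53×10⁶ = 1.25×10⁻¹⁴ W
In dBm: 10 log₁₀(1.25×10⁻¹⁴ / 10⁻³) = −109.0 dBm

−109.0 dBm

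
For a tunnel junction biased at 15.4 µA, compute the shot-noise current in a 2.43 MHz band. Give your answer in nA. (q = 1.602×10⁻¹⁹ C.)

I_n = √(2qI·B)
2qI·B = 2 × 1.602×10⁻¹⁹ × 1.54×10⁻⁵ × 2.43×10⁶ = 1.20×10⁻¹⁷ A²
I_n = √(1.20×10⁻¹⁷) = 3.46×10⁻⁹ A = 3.46 nA

3.46 nA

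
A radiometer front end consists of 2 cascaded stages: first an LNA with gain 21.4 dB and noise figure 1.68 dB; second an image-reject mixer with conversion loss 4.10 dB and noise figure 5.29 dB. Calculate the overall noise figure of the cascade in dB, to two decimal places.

1.73 dB

Convert to linear (a loss of L dB is a gain of −L dB): F_i = 10^(NF_i/10), G_i = 10^(G_i,dB/10)
  Stage 1: F_1 = 10^(1.68/10) = 1.472, G_1 = 10^(21.4/10) = 138.0
  Stage 2: F_2 = 10^(5.29/10) = 3.381, G_2 = 10^(−4.10/10) = 0.3890
Friis cascade:
  F = 1.472 + (3.381 − 1)/138.0 = 1.490
NF = 10 log₁₀(1.490) = 1.73 dB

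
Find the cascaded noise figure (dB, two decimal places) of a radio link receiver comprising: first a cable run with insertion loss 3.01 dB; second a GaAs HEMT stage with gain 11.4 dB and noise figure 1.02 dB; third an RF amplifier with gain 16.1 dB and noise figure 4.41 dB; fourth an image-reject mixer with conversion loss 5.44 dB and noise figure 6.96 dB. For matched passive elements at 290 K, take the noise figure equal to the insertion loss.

4.47 dB

Convert to linear (a loss of L dB is a gain of −L dB): F_i = 10^(NF_i/10), G_i = 10^(G_i,dB/10)
  Stage 1: F_1 = 10^(3.01/10) = 2.000, G_1 = 10^(−3.01/10) = 0.5000
  Stage 2: F_2 = 10^(1.02/10) = 1.265, G_2 = 10^(11.4/10) = 13.80
  Stage 3: F_3 = 10^(4.41/10) = 2.761, G_3 = 10^(16.1/10) = 40.74
  Stage 4: F_4 = 10^(6.96/10) = 4.966, G_4 = 10^(−5.44/10) = 0.2858
Friis cascade:
  F = 2.000 + (1.265 − 1)/0.5000 + (2.761 − 1)/6.902 + (4.966 − 1)/281.2 = 2.798
NF = 10 log₁₀(2.798) = 4.47 dB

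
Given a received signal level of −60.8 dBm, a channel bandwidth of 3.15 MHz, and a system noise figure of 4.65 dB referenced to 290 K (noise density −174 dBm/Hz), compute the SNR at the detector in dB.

43.6 dB

Noise floor: N = −174 + 10 log₁₀(B) + NF
10 log₁₀(3.15×10⁶) = 64.98 dB
N = −174 + 64.98 + 4.65 = −104.37 dBm
SNR = P_sig − N = −60.8 − (−104.37) = 43.57 dB → 43.6 dB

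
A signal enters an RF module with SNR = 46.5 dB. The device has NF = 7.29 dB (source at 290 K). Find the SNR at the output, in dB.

By definition F = SNR_in/SNR_out, so in dB: SNR_out = SNR_in − NF
SNR_out = 46.5 − 7.29 = 39.21 dB

39.21 dB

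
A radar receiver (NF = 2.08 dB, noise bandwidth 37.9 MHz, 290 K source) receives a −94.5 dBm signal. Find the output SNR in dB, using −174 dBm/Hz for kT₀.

Noise floor: N = −174 + 10 log₁₀(B) + NF
10 log₁₀(3.79×10⁷) = 75.79 dB
N = −174 + 75.79 + 2.08 = −96.13 dBm
SNR = P_sig − N = −94.5 − (−96.13) = 1.63 dB → 1.6 dB

1.6 dB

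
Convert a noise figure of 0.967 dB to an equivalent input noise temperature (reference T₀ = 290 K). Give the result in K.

F = 10^(0.967/10) = 1.2494
T_e = (F − 1)·T₀ = (1.2494 − 1) × 290 = 72.3 K

72.3 K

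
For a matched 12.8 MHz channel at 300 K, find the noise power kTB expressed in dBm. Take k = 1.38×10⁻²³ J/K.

−102.8 dBm

P_n = kTB = 1.38×10⁻²³ × 300 × 1.28×10⁷ = 5.30×10⁻¹⁴ W
In dBm: 10 log₁₀(5.30×10⁻¹⁴ / 10⁻³) = −102.8 dBm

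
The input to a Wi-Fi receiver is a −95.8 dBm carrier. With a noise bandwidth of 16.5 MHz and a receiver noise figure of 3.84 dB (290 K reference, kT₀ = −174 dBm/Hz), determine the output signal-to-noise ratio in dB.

Noise floor: N = −174 + 10 log₁₀(B) + NF
10 log₁₀(1.65×10⁷) = 72.17 dB
N = −174 + 72.17 + 3.84 = −97.99 dBm
SNR = P_sig − N = −95.8 − (−97.99) = 2.19 dB → 2.2 dB

2.2 dB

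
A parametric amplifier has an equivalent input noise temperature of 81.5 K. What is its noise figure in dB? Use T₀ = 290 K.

F = 1 + T_e/T₀ = 1 + 81.5/290 = 1.28103
NF = 10 log₁₀(1.28103) = 1.08 dB

1.08 dB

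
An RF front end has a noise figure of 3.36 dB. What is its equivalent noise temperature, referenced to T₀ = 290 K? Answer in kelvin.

F = 10^(3.36/10) = 2.1677
T_e = (F − 1)·T₀ = (2.1677 − 1) × 290 = 339 K

339 K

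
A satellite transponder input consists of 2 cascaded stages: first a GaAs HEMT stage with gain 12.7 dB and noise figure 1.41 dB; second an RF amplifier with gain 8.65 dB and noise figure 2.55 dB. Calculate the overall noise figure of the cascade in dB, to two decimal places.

1.54 dB

Convert to linear (a loss of L dB is a gain of −L dB): F_i = 10^(NF_i/10), G_i = 10^(G_i,dB/10)
  Stage 1: F_1 = 10^(1.41/10) = 1.384, G_1 = 10^(12.7/10) = 18.62
  Stage 2: F_2 = 10^(2.55/10) = 1.799, G_2 = 10^(8.65/10) = 7.328
Friis cascade:
  F = 1.384 + (1.799 − 1)/18.62 = 1.426
NF = 10 log₁₀(1.426) = 1.54 dB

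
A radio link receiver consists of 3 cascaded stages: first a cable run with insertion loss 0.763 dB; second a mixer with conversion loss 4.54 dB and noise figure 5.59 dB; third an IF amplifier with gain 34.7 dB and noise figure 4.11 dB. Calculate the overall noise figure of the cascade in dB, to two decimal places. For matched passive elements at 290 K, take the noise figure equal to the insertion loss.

9.85 dB

Convert to linear (a loss of L dB is a gain of −L dB): F_i = 10^(NF_i/10), G_i = 10^(G_i,dB/10)
  Stage 1: F_1 = 10^(0.763/10) = 1.192, G_1 = 10^(−0.763/10) = 0.8389
  Stage 2: F_2 = 10^(5.59/10) = 3.622, G_2 = 10^(−4.54/10) = 0.3516
  Stage 3: F_3 = 10^(4.11/10) = 2.576, G_3 = 10^(34.7/10) = 2951
Friis cascade:
  F = 1.192 + (3.622 − 1)/0.8389 + (2.576 − 1)/0.2949 = 9.663
NF = 10 log₁₀(9.663) = 9.85 dB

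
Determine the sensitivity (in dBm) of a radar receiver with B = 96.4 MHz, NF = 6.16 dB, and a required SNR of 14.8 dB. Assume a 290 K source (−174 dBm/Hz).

−73.2 dBm

Sensitivity = −174 + 10 log₁₀(B) + NF + SNR_min
= −174 + 79.84 + 6.16 + 14.8
= −73.20 dBm → −73.2 dBm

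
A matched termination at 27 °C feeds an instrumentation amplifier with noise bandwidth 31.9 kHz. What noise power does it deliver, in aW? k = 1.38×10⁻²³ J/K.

132 aW

T = 27 °C + 273.15 = 300.15 K
P_n = kTB = 1.38×10⁻²³ × 300.15 × 3.19×10⁴ = 1.32×10⁻¹⁶ W = 132 aW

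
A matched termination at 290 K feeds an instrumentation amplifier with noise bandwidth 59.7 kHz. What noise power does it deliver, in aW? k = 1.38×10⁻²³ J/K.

P_n = kTB = 1.38×10⁻²³ × 290 × 5.97×10⁴ = 2.39×10⁻¹⁶ W = 239 aW

239 aW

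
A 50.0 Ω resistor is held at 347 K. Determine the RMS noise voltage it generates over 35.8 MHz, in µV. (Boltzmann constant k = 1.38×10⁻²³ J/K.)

V_n = √(4kTRB)
4kTRB = 4 × 1.38×10⁻²³ × 347 × 5.00×10¹ × 3.58×10⁷ = 3.43×10⁻¹¹ V²
V_n = √(3.43×10⁻¹¹) = 5.86×10⁻⁶ V = 5.86 µV

5.86 µV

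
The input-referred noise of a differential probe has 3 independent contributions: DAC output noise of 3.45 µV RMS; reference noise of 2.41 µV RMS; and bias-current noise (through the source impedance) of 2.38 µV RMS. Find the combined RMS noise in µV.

Uncorrelated sources add in power (mean-square): V_tot = √(ΣV_i²)
V_tot = √[(3.45×10⁻⁶)² + (2.41×10⁻⁶)² + (2.38×10⁻⁶)²] = 4.83×10⁻⁶ V = 4.83 µV

4.83 µV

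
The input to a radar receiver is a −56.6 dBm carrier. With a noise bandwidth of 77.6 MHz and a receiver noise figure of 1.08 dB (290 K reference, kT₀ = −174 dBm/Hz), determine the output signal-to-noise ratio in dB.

37.4 dB

Noise floor: N = −174 + 10 log₁₀(B) + NF
10 log₁₀(7.76×10⁷) = 78.9 dB
N = −174 + 78.9 + 1.08 = −94.02 dBm
SNR = P_sig − N = −56.6 − (−94.02) = 37.42 dB → 37.4 dB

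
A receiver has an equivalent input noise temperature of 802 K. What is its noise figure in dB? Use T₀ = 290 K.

5.76 dB

F = 1 + T_e/T₀ = 1 + 802/290 = 3.76552
NF = 10 log₁₀(3.76552) = 5.76 dB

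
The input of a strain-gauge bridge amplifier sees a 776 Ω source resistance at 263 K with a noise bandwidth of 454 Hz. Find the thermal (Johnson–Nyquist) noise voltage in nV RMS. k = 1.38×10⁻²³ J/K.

71.5 nV

V_n = √(4kTRB)
4kTRB = 4 × 1.38×10⁻²³ × 263 × 7.76×10² × 4.54×10² = 5.11×10⁻¹⁵ V²
V_n = √(5.11×10⁻¹⁵) = 7.15×10⁻⁸ V = 71.5 nV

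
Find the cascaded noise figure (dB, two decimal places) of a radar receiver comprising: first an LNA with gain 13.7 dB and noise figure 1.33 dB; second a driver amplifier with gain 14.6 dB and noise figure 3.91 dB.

1.52 dB

Convert to linear (a loss of L dB is a gain of −L dB): F_i = 10^(NF_i/10), G_i = 10^(G_i,dB/10)
  Stage 1: F_1 = 10^(1.33/10) = 1.358, G_1 = 10^(13.7/10) = 23.44
  Stage 2: F_2 = 10^(3.91/10) = 2.460, G_2 = 10^(14.6/10) = 28.84
Friis cascade:
  F = 1.358 + (2.460 − 1)/23.44 = 1.421
NF = 10 log₁₀(1.421) = 1.52 dB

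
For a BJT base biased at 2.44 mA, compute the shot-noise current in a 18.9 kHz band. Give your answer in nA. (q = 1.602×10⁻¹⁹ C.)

3.84 nA

I_n = √(2qI·B)
2qI·B = 2 × 1.602×10⁻¹⁹ × 2.44×10⁻³ × 1.89×10⁴ = 1.48×10⁻¹⁷ A²
I_n = √(1.48×10⁻¹⁷) = 3.84×10⁻⁹ A = 3.84 nA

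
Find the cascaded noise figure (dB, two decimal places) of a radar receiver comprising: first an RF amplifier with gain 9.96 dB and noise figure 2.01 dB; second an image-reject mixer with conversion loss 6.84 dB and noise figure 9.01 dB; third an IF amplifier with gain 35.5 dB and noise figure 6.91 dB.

Convert to linear (a loss of L dB is a gain of −L dB): F_i = 10^(NF_i/10), G_i = 10^(G_i,dB/10)
  Stage 1: F_1 = 10^(2.01/10) = 1.589, G_1 = 10^(9.96/10) = 9.908
  Stage 2: F_2 = 10^(9.01/10) = 7.962, G_2 = 10^(−6.84/10) = 0.2070
  Stage 3: F_3 = 10^(6.91/10) = 4.909, G_3 = 10^(35.5/10) = 3548
Friis cascade:
  F = 1.589 + (7.962 − 1)/9.908 + (4.909 − 1)/2.051 = 4.197
NF = 10 log₁₀(4.197) = 6.23 dB

6.23 dB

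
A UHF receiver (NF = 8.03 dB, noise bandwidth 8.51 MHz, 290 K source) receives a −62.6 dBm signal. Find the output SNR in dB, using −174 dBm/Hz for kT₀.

Noise floor: N = −174 + 10 log₁₀(B) + NF
10 log₁₀(8.51×10⁶) = 69.3 dB
N = −174 + 69.3 + 8.03 = −96.67 dBm
SNR = P_sig − N = −62.6 − (−96.67) = 34.07 dB → 34.1 dB

34.1 dB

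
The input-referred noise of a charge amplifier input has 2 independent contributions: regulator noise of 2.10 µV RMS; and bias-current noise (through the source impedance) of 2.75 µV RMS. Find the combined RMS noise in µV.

3.46 µV

Uncorrelated sources add in power (mean-square): V_tot = √(ΣV_i²)
V_tot = √[(2.10×10⁻⁶)² + (2.75×10⁻⁶)²] = 3.46×10⁻⁶ V = 3.46 µV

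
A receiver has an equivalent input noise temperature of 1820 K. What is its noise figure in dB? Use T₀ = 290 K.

8.62 dB

F = 1 + T_e/T₀ = 1 + 1820/290 = 7.27586
NF = 10 log₁₀(7.27586) = 8.62 dB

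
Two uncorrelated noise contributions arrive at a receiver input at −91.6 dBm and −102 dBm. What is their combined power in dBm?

−91.2 dBm

Convert to linear, add, convert back:
P₁ = 6.92×10⁻¹³ W, P₂ = 6.31×10⁻¹⁴ W
P_tot = 7.55×10⁻¹³ W → 10 log₁₀(P_tot / 10⁻³) = −91.2 dBm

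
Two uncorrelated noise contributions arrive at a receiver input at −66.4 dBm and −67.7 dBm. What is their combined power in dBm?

Convert to linear, add, convert back:
P₁ = 2.29×10⁻¹⁰ W, P₂ = 1.70×10⁻¹⁰ W
P_tot = 3.99×10⁻¹⁰ W → 10 log₁₀(P_tot / 10⁻³) = −64.0 dBm

−64.0 dBm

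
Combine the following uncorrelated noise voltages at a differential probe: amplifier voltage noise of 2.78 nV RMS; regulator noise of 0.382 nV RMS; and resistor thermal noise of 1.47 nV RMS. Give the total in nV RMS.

Uncorrelated sources add in power (mean-square): V_tot = √(ΣV_i²)
V_tot = √[(2.78×10⁻⁹)² + (3.82×10⁻¹⁰)² + (1.47×10⁻⁹)²] = 3.17×10⁻⁹ V = 3.17 nV

3.17 nV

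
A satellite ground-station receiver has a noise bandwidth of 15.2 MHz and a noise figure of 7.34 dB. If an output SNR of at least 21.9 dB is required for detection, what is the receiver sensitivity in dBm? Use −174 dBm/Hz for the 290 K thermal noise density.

−72.9 dBm

Sensitivity = −174 + 10 log₁₀(B) + NF + SNR_min
= −174 + 71.82 + 7.34 + 21.9
= −72.94 dBm → −72.9 dBm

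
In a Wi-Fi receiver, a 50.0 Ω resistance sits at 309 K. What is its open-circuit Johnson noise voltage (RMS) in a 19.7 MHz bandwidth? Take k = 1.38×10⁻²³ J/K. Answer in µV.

V_n = √(4kTRB)
4kTRB = 4 × 1.38×10⁻²³ × 309 × 5.00×10¹ × 1.97×10⁷ = 1.68×10⁻¹¹ V²
V_n = √(1.68×10⁻¹¹) = 4.10×10⁻⁶ V = 4.10 µV

4.10 µV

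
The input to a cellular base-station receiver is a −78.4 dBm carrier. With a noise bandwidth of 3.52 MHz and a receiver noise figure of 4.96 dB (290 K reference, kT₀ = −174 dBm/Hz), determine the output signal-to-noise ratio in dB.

25.2 dB

Noise floor: N = −174 + 10 log₁₀(B) + NF
10 log₁₀(3.52×10⁶) = 65.47 dB
N = −174 + 65.47 + 4.96 = −103.57 dBm
SNR = P_sig − N = −78.4 − (−103.57) = 25.17 dB → 25.2 dB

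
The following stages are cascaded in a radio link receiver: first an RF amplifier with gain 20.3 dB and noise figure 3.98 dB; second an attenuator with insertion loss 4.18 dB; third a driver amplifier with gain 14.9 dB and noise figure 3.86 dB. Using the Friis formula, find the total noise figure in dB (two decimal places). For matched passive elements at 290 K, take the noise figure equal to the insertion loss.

4.07 dB

Convert to linear (a loss of L dB is a gain of −L dB): F_i = 10^(NF_i/10), G_i = 10^(G_i,dB/10)
  Stage 1: F_1 = 10^(3.98/10) = 2.500, G_1 = 10^(20.3/10) = 107.2
  Stage 2: F_2 = 10^(4.18/10) = 2.618, G_2 = 10^(−4.18/10) = 0.3819
  Stage 3: F_3 = 10^(3.86/10) = 2.432, G_3 = 10^(14.9/10) = 30.90
Friis cascade:
  F = 2.500 + (2.618 − 1)/107.2 + (2.432 − 1)/40.93 = 2.550
NF = 10 log₁₀(2.550) = 4.07 dB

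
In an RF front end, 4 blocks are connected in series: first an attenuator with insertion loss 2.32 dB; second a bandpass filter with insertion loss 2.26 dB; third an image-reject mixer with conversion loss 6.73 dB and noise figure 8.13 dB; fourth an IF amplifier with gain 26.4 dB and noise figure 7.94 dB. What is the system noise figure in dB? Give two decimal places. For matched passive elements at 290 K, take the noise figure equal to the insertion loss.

Convert to linear (a loss of L dB is a gain of −L dB): F_i = 10^(NF_i/10), G_i = 10^(G_i,dB/10)
  Stage 1: F_1 = 10^(2.32/10) = 1.706, G_1 = 10^(−2.32/10) = 0.5861
  Stage 2: F_2 = 10^(2.26/10) = 1.683, G_2 = 10^(−2.26/10) = 0.5943
  Stage 3: F_3 = 10^(8.13/10) = 6.501, G_3 = 10^(−6.73/10) = 0.2123
  Stage 4: F_4 = 10^(7.94/10) = 6.223, G_4 = 10^(26.4/10) = 436.5
Friis cascade:
  F = 1.706 + (1.683 − 1)/0.5861 + (6.501 − 1)/0.3483 + (6.223 − 1)/0.07396 = 89.28
NF = 10 log₁₀(89.28) = 19.51 dB

19.51 dB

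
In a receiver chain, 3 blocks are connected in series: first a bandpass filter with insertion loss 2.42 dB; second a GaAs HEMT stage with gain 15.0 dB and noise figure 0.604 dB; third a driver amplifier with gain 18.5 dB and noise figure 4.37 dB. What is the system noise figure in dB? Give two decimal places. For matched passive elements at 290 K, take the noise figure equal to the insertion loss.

3.23 dB

Convert to linear (a loss of L dB is a gain of −L dB): F_i = 10^(NF_i/10), G_i = 10^(G_i,dB/10)
  Stage 1: F_1 = 10^(2.42/10) = 1.746, G_1 = 10^(−2.42/10) = 0.5728
  Stage 2: F_2 = 10^(0.604/10) = 1.149, G_2 = 10^(15.0/10) = 31.62
  Stage 3: F_3 = 10^(4.37/10) = 2.735, G_3 = 10^(18.5/10) = 70.79
Friis cascade:
  F = 1.746 + (1.149 − 1)/0.5728 + (2.735 − 1)/18.11 = 2.102
NF = 10 log₁₀(2.102) = 3.23 dB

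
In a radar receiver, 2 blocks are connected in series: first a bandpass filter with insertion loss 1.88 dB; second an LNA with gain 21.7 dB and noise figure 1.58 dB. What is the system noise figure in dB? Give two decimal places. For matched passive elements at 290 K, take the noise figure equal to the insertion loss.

Convert to linear (a loss of L dB is a gain of −L dB): F_i = 10^(NF_i/10), G_i = 10^(G_i,dB/10)
  Stage 1: F_1 = 10^(1.88/10) = 1.542, G_1 = 10^(−1.88/10) = 0.6486
  Stage 2: F_2 = 10^(1.58/10) = 1.439, G_2 = 10^(21.7/10) = 147.9
Friis cascade:
  F = 1.542 + (1.439 − 1)/0.6486 = 2.218
NF = 10 log₁₀(2.218) = 3.46 dB

3.46 dB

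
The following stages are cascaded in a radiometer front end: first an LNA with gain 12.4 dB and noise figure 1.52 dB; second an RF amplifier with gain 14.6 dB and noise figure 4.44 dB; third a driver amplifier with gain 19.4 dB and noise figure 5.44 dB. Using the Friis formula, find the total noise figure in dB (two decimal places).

Convert to linear (a loss of L dB is a gain of −L dB): F_i = 10^(NF_i/10), G_i = 10^(G_i,dB/10)
  Stage 1: F_1 = 10^(1.52/10) = 1.419, G_1 = 10^(12.4/10) = 17.38
  Stage 2: F_2 = 10^(4.44/10) = 2.780, G_2 = 10^(14.6/10) = 28.84
  Stage 3: F_3 = 10^(5.44/10) = 3.499, G_3 = 10^(19.4/10) = 87.10
Friis cascade:
  F = 1.419 + (2.780 − 1)/17.38 + (3.499 − 1)/501.2 = 1.526
NF = 10 log₁₀(1.526) = 1.84 dB

1.84 dB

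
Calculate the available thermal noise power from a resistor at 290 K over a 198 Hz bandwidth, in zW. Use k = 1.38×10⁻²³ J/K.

792 zW

P_n = kTB = 1.38×10⁻²³ × 290 × 1.98×10² = 7.92×10⁻¹⁹ W = 792 zW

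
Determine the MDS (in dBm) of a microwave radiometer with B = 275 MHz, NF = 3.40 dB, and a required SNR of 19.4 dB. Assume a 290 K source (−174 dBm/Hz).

−66.8 dBm

Sensitivity = −174 + 10 log₁₀(B) + NF + SNR_min
= −174 + 84.39 + 3.40 + 19.4
= −66.81 dBm → −66.8 dBm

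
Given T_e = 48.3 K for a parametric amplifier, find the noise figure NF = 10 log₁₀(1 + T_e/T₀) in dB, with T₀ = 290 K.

F = 1 + T_e/T₀ = 1 + 48.3/290 = 1.16655
NF = 10 log₁₀(1.16655) = 0.669 dB

0.669 dB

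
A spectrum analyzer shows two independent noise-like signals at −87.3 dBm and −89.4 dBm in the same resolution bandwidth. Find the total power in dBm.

Convert to linear, add, convert back:
P₁ = 1.86×10⁻¹² W, P₂ = 1.15×10⁻¹² W
P_tot = 3.01×10⁻¹² W → 10 log₁₀(P_tot / 10⁻³) = −85.2 dBm

−85.2 dBm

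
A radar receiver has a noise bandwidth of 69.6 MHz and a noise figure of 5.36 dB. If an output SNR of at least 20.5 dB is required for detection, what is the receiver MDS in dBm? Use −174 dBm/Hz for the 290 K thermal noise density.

−69.7 dBm

Sensitivity = −174 + 10 log₁₀(B) + NF + SNR_min
= −174 + 78.43 + 5.36 + 20.5
= −69.71 dBm → −69.7 dBm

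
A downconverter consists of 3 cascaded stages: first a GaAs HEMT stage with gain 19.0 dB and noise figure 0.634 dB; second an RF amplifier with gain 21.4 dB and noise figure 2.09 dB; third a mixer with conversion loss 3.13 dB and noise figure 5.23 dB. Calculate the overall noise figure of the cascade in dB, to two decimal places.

Convert to linear (a loss of L dB is a gain of −L dB): F_i = 10^(NF_i/10), G_i = 10^(G_i,dB/10)
  Stage 1: F_1 = 10^(0.634/10) = 1.157, G_1 = 10^(19.0/10) = 79.43
  Stage 2: F_2 = 10^(2.09/10) = 1.618, G_2 = 10^(21.4/10) = 138.0
  Stage 3: F_3 = 10^(5.23/10) = 3.334, G_3 = 10^(−3.13/10) = 0.4864
Friis cascade:
  F = 1.157 + (1.618 − 1)/79.43 + (3.334 − 1)/1.096×10⁴ = 1.165
NF = 10 log₁₀(1.165) = 0.66 dB

0.66 dB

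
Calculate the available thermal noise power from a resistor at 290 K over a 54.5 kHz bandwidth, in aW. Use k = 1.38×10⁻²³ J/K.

P_n = kTB = 1.38×10⁻²³ × 290 × 5.45×10⁴ = 2.18×10⁻¹⁶ W = 218 aW

218 aW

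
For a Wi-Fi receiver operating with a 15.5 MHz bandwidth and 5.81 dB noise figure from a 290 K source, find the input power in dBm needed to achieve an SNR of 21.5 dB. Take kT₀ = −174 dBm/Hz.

−74.8 dBm

Sensitivity = −174 + 10 log₁₀(B) + NF + SNR_min
= −174 + 71.9 + 5.81 + 21.5
= −74.79 dBm → −74.8 dBm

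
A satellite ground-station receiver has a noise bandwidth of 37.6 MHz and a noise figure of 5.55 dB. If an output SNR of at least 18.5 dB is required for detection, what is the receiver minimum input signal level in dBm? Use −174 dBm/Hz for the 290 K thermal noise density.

−74.2 dBm

Sensitivity = −174 + 10 log₁₀(B) + NF + SNR_min
= −174 + 75.75 + 5.55 + 18.5
= −74.20 dBm → −74.2 dBm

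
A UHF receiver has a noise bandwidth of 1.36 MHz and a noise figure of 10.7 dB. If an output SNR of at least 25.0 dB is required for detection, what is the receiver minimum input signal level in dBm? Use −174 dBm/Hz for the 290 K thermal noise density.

Sensitivity = −174 + 10 log₁₀(B) + NF + SNR_min
= −174 + 61.34 + 10.7 + 25.0
= −76.96 dBm → −77.0 dBm

−77.0 dBm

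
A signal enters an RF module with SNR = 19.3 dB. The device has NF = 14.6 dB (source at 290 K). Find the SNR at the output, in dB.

By definition F = SNR_in/SNR_out, so in dB: SNR_out = SNR_in − NF
SNR_out = 19.3 − 14.6 = 4.7 dB

4.7 dB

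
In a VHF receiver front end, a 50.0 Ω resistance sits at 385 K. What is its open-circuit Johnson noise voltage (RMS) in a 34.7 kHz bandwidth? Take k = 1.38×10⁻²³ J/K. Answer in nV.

V_n = √(4kTRB)
4kTRB = 4 × 1.38×10⁻²³ × 385 × 5.00×10¹ × 3.47×10⁴ = 3.69×10⁻¹⁴ V²
V_n = √(3.69×10⁻¹⁴) = 1.92×10⁻⁷ V = 192 nV

192 nV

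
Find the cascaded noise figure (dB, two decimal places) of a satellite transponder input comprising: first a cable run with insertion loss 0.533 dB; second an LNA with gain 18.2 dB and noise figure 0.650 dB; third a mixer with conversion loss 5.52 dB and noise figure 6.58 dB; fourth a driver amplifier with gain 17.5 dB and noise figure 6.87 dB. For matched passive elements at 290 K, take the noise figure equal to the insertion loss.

2.07 dB

Convert to linear (a loss of L dB is a gain of −L dB): F_i = 10^(NF_i/10), G_i = 10^(G_i,dB/10)
  Stage 1: F_1 = 10^(0.533/10) = 1.131, G_1 = 10^(−0.533/10) = 0.8845
  Stage 2: F_2 = 10^(0.650/10) = 1.161, G_2 = 10^(18.2/10) = 66.07
  Stage 3: F_3 = 10^(6.58/10) = 4.550, G_3 = 10^(−5.52/10) = 0.2805
  Stage 4: F_4 = 10^(6.87/10) = 4.864, G_4 = 10^(17.5/10) = 56.23
Friis cascade:
  F = 1.131 + (1.161 − 1)/0.8845 + (4.550 − 1)/58.44 + (4.864 − 1)/16.39 = 1.610
NF = 10 log₁₀(1.610) = 2.07 dB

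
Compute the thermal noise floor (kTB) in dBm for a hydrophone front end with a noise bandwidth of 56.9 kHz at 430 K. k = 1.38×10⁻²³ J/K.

P_n = kTB = 1.38×10⁻²³ × 430 × 5.69×10⁴ = 3.38×10⁻¹⁶ W
In dBm: 10 log₁₀(3.38×10⁻¹⁶ / 10⁻³) = −124.7 dBm

−124.7 dBm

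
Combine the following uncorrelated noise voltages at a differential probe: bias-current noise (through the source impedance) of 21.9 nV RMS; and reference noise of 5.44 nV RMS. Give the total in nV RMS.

Uncorrelated sources add in power (mean-square): V_tot = √(ΣV_i²)
V_tot = √[(2.19×10⁻⁸)² + (5.44×10⁻⁹)²] = 2.26×10⁻⁸ V = 22.6 nV

22.6 nV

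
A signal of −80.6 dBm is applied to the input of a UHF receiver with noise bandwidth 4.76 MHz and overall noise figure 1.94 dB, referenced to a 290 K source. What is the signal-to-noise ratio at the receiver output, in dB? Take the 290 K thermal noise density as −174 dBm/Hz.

24.7 dB

Noise floor: N = −174 + 10 log₁₀(B) + NF
10 log₁₀(4.76×10⁶) = 66.78 dB
N = −174 + 66.78 + 1.94 = −105.28 dBm
SNR = P_sig − N = −80.6 − (−105.28) = 24.68 dB → 24.7 dB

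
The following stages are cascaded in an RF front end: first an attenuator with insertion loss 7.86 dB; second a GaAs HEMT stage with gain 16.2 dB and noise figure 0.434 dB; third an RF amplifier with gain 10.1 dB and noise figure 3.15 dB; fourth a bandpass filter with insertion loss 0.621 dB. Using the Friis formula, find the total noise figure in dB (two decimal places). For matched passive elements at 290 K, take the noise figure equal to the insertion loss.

Convert to linear (a loss of L dB is a gain of −L dB): F_i = 10^(NF_i/10), G_i = 10^(G_i,dB/10)
  Stage 1: F_1 = 10^(7.86/10) = 6.109, G_1 = 10^(−7.86/10) = 0.1637
  Stage 2: F_2 = 10^(0.434/10) = 1.105, G_2 = 10^(16.2/10) = 41.69
  Stage 3: F_3 = 10^(3.15/10) = 2.065, G_3 = 10^(10.1/10) = 10.23
  Stage 4: F_4 = 10^(0.621/10) = 1.154, G_4 = 10^(−0.621/10) = 0.8668
Friis cascade:
  F = 6.109 + (1.105 − 1)/0.1637 + (2.065 − 1)/6.823 + (1.154 − 1)/69.82 = 6.910
NF = 10 log₁₀(6.910) = 8.39 dB

8.39 dB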